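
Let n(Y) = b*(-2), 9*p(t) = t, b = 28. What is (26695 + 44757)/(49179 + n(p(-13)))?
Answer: 71452/49123 ≈ 1.4546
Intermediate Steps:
p(t) = t/9
n(Y) = -56 (n(Y) = 28*(-2) = -56)
(26695 + 44757)/(49179 + n(p(-13))) = (26695 + 44757)/(49179 - 56) = 71452/49123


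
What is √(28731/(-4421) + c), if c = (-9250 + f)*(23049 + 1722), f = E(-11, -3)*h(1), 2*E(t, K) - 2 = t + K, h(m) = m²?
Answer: 3*I*√497926703612263/4421 ≈ 15142.0*I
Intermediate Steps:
E(t, K) = 1 + K/2 + t/2 (E(t, K) = 1 + (t + K)/2 = 1 + (K + t)/2 = 1 + (K/2 + t/2) = 1 + K/2 + t/2)
f = -6 (f = (1 + (½)*(-3) + (½)*(-11))*1² = (1 - 3/2 - 11/2)*1 = -6*1 = -6)
c = -229280376 (c = (-9250 - 6)*(23049 + 1722) = -9256*24771 = -229280376)
√(28731/(-4421) + c) = √(28731/(-4421) - 229280376) = √(28731*(-1/4421) - 229280376) = √(-28731/4421 - 229280376) = √(-1013648571027/4421) = 3*I*√497926703612263/4421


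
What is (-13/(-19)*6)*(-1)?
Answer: -78/19 ≈ -4.1053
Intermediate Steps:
(-13/(-19)*6)*(-1) = (-13*(-1/19)*6)*(-1) = ((13/19)*6)*(-1) = (78/19)*(-1) = -78/19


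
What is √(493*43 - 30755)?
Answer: 2*I*√2389 ≈ 97.755*I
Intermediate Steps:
√(493*43 - 30755) = √(21199 - 30755) = √(-9556) = 2*I*√2389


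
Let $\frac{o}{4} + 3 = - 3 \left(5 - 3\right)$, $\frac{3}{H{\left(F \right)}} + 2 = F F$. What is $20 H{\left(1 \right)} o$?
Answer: $2160$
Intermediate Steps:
$H{\left(F \right)} = \frac{3}{-2 + F^{2}}$ ($H{\left(F \right)} = \frac{3}{-2 + F F} = \frac{3}{-2 + F^{2}}$)
$o = -36$ ($o = -12 + 4 \left(- 3 \left(5 - 3\right)\right) = -12 + 4 \left(\left(-3\right) 2\right) = -12 + 4 \left(-6\right) = -12 - 24 = -36$)
$20 H{\left(1 \right)} o = 20 \frac{3}{-2 + 1^{2}} \left(-36\right) = 20 \frac{3}{-2 + 1} \left(-36\right) = 20 \frac{3}{-1} \left(-36\right) = 20 \cdot 3 \left(-1\right) \left(-36\right) = 20 \left(-3\right) \left(-36\right) = \left(-60\right) \left(-36\right) = 2160$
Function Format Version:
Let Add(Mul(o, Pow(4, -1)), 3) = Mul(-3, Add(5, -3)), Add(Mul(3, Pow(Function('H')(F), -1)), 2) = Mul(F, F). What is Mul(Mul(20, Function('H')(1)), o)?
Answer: 2160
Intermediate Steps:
Function('H')(F) = Mul(3, Pow(Add(-2, Pow(F, 2)), -1)) (Function('H')(F) = Mul(3, Pow(Add(-2, Mul(F, F)), -1)) = Mul(3, Pow(Add(-2, Pow(F, 2)), -1)))
o = -36 (o = Add(-12, Mul(4, Mul(-3, Add(5, -3)))) = Add(-12, Mul(4, Mul(-3, 2))) = Add(-12, Mul(4, -6)) = Add(-12, -24) = -36)
Mul(Mul(20, Function('H')(1)), o) = Mul(Mul(20, Mul(3, Pow(Add(-2, Pow(1, 2)), -1))), -36) = Mul(Mul(20, Mul(3, Pow(Add(-2, 1), -1))), -36) = Mul(Mul(20, Mul(3, Pow(-1, -1))), -36) = Mul(Mul(20, Mul(3, -1)), -36) = Mul(Mul(20, -3), -36) = Mul(-60, -36) = 2160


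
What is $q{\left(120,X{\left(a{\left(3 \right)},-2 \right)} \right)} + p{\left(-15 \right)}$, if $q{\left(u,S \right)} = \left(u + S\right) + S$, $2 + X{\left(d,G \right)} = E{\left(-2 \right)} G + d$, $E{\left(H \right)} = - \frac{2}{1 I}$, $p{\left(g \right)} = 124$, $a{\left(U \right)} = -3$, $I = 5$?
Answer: $\frac{1178}{5} \approx 235.6$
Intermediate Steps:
$E{\left(H \right)} = - \frac{2}{5}$ ($E{\left(H \right)} = - \frac{2}{1 \cdot 5} = - \frac{2}{5}$)
$X{\left(d,G \right)} = -2 + d - \frac{2 G}{5}$ ($X{\left(d,G \right)} = -2 - \left(- d + \frac{2 G}{5}\right) = -2 + d - \frac{2 G}{5}$)
$q{\left(u,S \right)} = u + 2 S$ ($q{\left(u,S \right)} = \left(S + u\right) + S = u + 2 S$)
$q{\left(120,X{\left(a{\left(3 \right)},-2 \right)} \right)} + p{\left(-15 \right)} = \left(120 + 2 \left(-2 - 3 - - \frac{4}{5}\right)\right) + 124 = \left(120 + 2 \left(-2 - 3 + \frac{4}{5}\right)\right) + 124 = \left(120 + 2 \left(- \frac{21}{5}\right)\right) + 124 = \left(120 - \frac{42}{5}\right) + 124 = \frac{558}{5} + 124 = \frac{1178}{5}$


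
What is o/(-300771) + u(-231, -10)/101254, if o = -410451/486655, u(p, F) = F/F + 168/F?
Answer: -151407548555/988048081740018 ≈ -0.00015324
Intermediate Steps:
u(p, F) = 1 + 168/F
o = -410451/486655 (o = -410451*1/486655 = -410451/486655 ≈ -0.84341)
o/(-300771) + u(-231, -10)/101254 = -410451/486655/(-300771) + ((168 - 10)/(-10))/101254 = -410451/486655*(-1/300771) - 1/10*158*(1/101254) = 136817/48790570335 - 79/5*1/101254 = 136817/48790570335 - 79/506270 = -151407548555/988048081740018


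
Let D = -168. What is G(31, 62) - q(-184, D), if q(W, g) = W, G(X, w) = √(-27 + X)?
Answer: 186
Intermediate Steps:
G(31, 62) - q(-184, D) = √(-27 + 31) - 1*(-184) = √4 + 184 = 2 + 184 = 186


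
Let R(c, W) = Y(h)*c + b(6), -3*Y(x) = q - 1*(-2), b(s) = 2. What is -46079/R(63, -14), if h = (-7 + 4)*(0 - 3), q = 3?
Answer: 46079/103 ≈ 447.37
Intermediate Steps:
h = 9 (h = -3*(-3) = 9)
Y(x) = -5/3 (Y(x) = -(3 - 1*(-2))/3 = -(3 + 2)/3 = -⅓*5 = -5/3)
R(c, W) = 2 - 5*c/3 (R(c, W) = -5*c/3 + 2 = 2 - 5*c/3)
-46079/R(63, -14) = -46079/(2 - 5/3*63) = -46079/(2 - 105) = -46079/(-103) = -46079*(-1/103) = 46079/103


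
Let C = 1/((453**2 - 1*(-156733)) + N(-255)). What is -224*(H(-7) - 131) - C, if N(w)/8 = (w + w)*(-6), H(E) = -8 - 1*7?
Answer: 12637545087/386422 ≈ 32704.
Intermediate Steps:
H(E) = -15 (H(E) = -8 - 7 = -15)
N(w) = -96*w (N(w) = 8*((w + w)*(-6)) = 8*((2*w)*(-6)) = 8*(-12*w) = -96*w)
C = 1/386422 (C = 1/((453**2 - 1*(-156733)) - 96*(-255)) = 1/((205209 + 156733) + 24480) = 1/(361942 + 24480) = 1/386422 ≈ 2.5878e-6)
-224*(H(-7) - 131) - C = -224*(-15 - 131) - 1*1/386422 = -224*(-146) - 1/386422 = 32704 - 1/386422 = 12637545087/386422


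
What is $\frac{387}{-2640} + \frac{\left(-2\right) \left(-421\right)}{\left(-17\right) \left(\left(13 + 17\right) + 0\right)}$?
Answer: $- \frac{16135}{8976} \approx -1.7976$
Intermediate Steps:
$\frac{387}{-2640} + \frac{\left(-2\right) \left(-421\right)}{\left(-17\right) \left(\left(13 + 17\right) + 0\right)} = 387 \left(- \frac{1}{2640}\right) + \frac{842}{\left(-17\right) \left(30 + 0\right)} = - \frac{129}{880} + \frac{842}{\left(-17\right) 30} = - \frac{129}{880} + \frac{842}{-510} = - \frac{129}{880} + 842 \left(- \frac{1}{510}\right) = - \frac{129}{880} - \frac{421}{255} = - \frac{16135}{8976}$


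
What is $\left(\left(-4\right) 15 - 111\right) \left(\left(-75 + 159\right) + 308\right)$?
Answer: $-67032$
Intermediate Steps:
$\left(\left(-4\right) 15 - 111\right) \left(\left(-75 + 159\right) + 308\right) = \left(-60 - 111\right) \left(84 + 308\right) = \left(-171\right) 392 = -67032$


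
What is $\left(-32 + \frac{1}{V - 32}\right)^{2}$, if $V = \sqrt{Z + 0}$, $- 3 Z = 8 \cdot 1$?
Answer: $\frac{131200 \sqrt{6} + 3143683 i}{8 \left(16 \sqrt{6} + 383 i\right)} \approx 1026.0 + 0.1019 i$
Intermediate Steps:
$Z = - \frac{8}{3}$ ($Z = - \frac{8 \cdot 1}{3} = \left(- \frac{1}{3}\right) 8 = - \frac{8}{3} \approx -2.6667$)
$V = \frac{2 i \sqrt{6}}{3}$ ($V = \sqrt{- \frac{8}{3} + 0} = \sqrt{- \frac{8}{3}} = \frac{2 i \sqrt{6}}{3} \approx 1.633 i$)
$\left(-32 + \frac{1}{V - 32}\right)^{2} = \left(-32 + \frac{1}{\frac{2 i \sqrt{6}}{3} - 32}\right)^{2} = \left(-32 + \frac{1}{-32 + \frac{2 i \sqrt{6}}{3}}\right)^{2}$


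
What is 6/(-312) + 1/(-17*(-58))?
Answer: -467/25636 ≈ -0.018217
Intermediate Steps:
6/(-312) + 1/(-17*(-58)) = 6*(-1/312) - 1/17*(-1/58) = -1/52 + 1/986 = -467/25636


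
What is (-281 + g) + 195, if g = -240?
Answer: -326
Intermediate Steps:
(-281 + g) + 195 = (-281 - 240) + 195 = -521 + 195 = -326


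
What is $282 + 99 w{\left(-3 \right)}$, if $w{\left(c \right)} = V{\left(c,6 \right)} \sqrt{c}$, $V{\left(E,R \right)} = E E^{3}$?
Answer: $282 + 8019 i \sqrt{3} \approx 282.0 + 13889.0 i$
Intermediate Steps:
$V{\left(E,R \right)} = E^{4}$
$w{\left(c \right)} = c^{\frac{9}{2}}$ ($w{\left(c \right)} = c^{4} \sqrt{c} = c^{\frac{9}{2}}$)
$282 + 99 w{\left(-3 \right)} = 282 + 99 \left(-3\right)^{\frac{9}{2}} = 282 + 99 \cdot 81 i \sqrt{3} = 282 + 8019 i \sqrt{3}$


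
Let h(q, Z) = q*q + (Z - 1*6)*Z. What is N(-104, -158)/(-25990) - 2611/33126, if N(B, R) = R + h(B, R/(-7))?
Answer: -2123205643/4218629226 ≈ -0.50329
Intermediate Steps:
h(q, Z) = q**2 + Z*(-6 + Z) (h(q, Z) = q**2 + (Z - 6)*Z = q**2 + (-6 + Z)*Z = q**2 + Z*(-6 + Z))
N(B, R) = B**2 + R**2/49 + 13*R/7 (N(B, R) = R + ((R/(-7))**2 + B**2 - 6*R/(-7)) = R + ((R*(-1/7))**2 + B**2 - 6*R*(-1)/7) = R + ((-R/7)**2 + B**2 - (-6)*R/7) = R + (R**2/49 + B**2 + 6*R/7) = R + (B**2 + R**2/49 + 6*R/7) = B**2 + R**2/49 + 13*R/7)
N(-104, -158)/(-25990) - 2611/33126 = ((-104)**2 + (1/49)*(-158)**2 + (13/7)*(-158))/(-25990) - 2611/33126 = (10816 + (1/49)*24964 - 2054/7)*(-1/25990) - 2611*1/33126 = (10816 + 24964/49 - 2054/7)*(-1/25990) - 2611/33126 = (540570/49)*(-1/25990) - 2611/33126 = -54057/127351 - 2611/33126 = -2123205643/4218629226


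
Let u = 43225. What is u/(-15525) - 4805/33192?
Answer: -6708097/2290248 ≈ -2.9290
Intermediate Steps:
u/(-15525) - 4805/33192 = 43225/(-15525) - 4805/33192 = 43225*(-1/15525) - 4805*1/33192 = -1729/621 - 4805/33192 = -6708097/2290248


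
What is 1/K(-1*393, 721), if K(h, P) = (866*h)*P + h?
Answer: -1/245384091 ≈ -4.0752e-9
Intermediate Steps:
K(h, P) = h + 866*P*h (K(h, P) = 866*P*h + h = h + 866*P*h)
1/K(-1*393, 721) = 1/((-1*393)*(1 + 866*721)) = 1/(-393*(1 + 624386)) = 1/(-393*624387) = 1/(-245384091) = -1/245384091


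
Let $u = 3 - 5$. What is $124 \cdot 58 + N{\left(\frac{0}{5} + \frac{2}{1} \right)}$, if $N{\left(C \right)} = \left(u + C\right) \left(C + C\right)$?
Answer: $7192$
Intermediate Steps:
$u = -2$
$N{\left(C \right)} = 2 C \left(-2 + C\right)$ ($N{\left(C \right)} = \left(-2 + C\right) \left(C + C\right) = \left(-2 + C\right) 2 C = 2 C \left(-2 + C\right)$)
$124 \cdot 58 + N{\left(\frac{0}{5} + \frac{2}{1} \right)} = 124 \cdot 58 + 2 \left(\frac{0}{5} + \frac{2}{1}\right) \left(-2 + \left(\frac{0}{5} + \frac{2}{1}\right)\right) = 7192 + 2 \left(0 \cdot \frac{1}{5} + 2 \cdot 1\right) \left(-2 + \left(0 \cdot \frac{1}{5} + 2 \cdot 1\right)\right) = 7192 + 2 \left(0 + 2\right) \left(-2 + \left(0 + 2\right)\right) = 7192 + 2 \cdot 2 \left(-2 + 2\right) = 7192 + 2 \cdot 2 \cdot 0 = 7192 + 0 = 7192$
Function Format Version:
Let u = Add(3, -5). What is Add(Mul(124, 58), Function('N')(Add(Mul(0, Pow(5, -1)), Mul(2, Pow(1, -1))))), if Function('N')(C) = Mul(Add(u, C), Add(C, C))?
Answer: 7192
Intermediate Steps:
u = -2
Function('N')(C) = Mul(2, C, Add(-2, C)) (Function('N')(C) = Mul(Add(-2, C), Add(C, C)) = Mul(Add(-2, C), Mul(2, C)) = Mul(2, C, Add(-2, C)))
Add(Mul(124, 58), Function('N')(Add(Mul(0, Pow(5, -1)), Mul(2, Pow(1, -1))))) = Add(Mul(124, 58), Mul(2, Add(Mul(0, Pow(5, -1)), Mul(2, Pow(1, -1))), Add(-2, Add(Mul(0, Pow(5, -1)), Mul(2, Pow(1, -1)))))) = Add(7192, Mul(2, Add(Mul(0, Rational(1, 5)), Mul(2, 1)), Add(-2, Add(Mul(0, Rational(1, 5)), Mul(2, 1))))) = Add(7192, Mul(2, Add(0, 2), Add(-2, Add(0, 2)))) = Add(7192, Mul(2, 2, Add(-2, 2))) = Add(7192, Mul(2, 2, 0)) = Add(7192, 0) = 7192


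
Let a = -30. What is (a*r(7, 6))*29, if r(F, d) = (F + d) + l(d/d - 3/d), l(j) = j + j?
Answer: -12180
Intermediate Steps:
l(j) = 2*j
r(F, d) = 2 + F + d - 6/d (r(F, d) = (F + d) + 2*(d/d - 3/d) = (F + d) + 2*(1 - 3/d) = (F + d) + (2 - 6/d) = 2 + F + d - 6/d)
(a*r(7, 6))*29 = -30*(2 + 7 + 6 - 6/6)*29 = -30*(2 + 7 + 6 - 6*⅙)*29 = -30*(2 + 7 + 6 - 1)*29 = -30*14*29 = -420*29 = -12180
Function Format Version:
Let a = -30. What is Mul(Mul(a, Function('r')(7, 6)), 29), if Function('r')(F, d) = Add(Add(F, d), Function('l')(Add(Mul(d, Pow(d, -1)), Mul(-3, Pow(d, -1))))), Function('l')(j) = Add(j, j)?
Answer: -12180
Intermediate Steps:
Function('l')(j) = Mul(2, j)
Function('r')(F, d) = Add(2, F, d, Mul(-6, Pow(d, -1))) (Function('r')(F, d) = Add(Add(F, d), Mul(2, Add(Mul(d, Pow(d, -1)), Mul(-3, Pow(d, -1))))) = Add(Add(F, d), Mul(2, Add(1, Mul(-3, Pow(d, -1))))) = Add(Add(F, d), Add(2, Mul(-6, Pow(d, -1)))) = Add(2, F, d, Mul(-6, Pow(d, -1))))
Mul(Mul(a, Function('r')(7, 6)), 29) = Mul(Mul(-30, Add(2, 7, 6, Mul(-6, Pow(6, -1)))), 29) = Mul(Mul(-30, Add(2, 7, 6, Mul(-6, Rational(1, 6)))), 29) = Mul(Mul(-30, Add(2, 7, 6, -1)), 29) = Mul(Mul(-30, 14), 29) = Mul(-420, 29) = -12180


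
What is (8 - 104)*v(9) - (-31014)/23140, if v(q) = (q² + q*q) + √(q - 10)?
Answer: -179921133/11570 - 96*I ≈ -15551.0 - 96.0*I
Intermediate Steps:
v(q) = √(-10 + q) + 2*q² (v(q) = (q² + q²) + √(-10 + q) = 2*q² + √(-10 + q) = √(-10 + q) + 2*q²)
(8 - 104)*v(9) - (-31014)/23140 = (8 - 104)*(√(-10 + 9) + 2*9²) - (-31014)/23140 = -96*(√(-1) + 2*81) - (-31014)/23140 = -96*(I + 162) - 1*(-15507/11570) = -96*(162 + I) + 15507/11570 = (-15552 - 96*I) + 15507/11570 = -179921133/11570 - 96*I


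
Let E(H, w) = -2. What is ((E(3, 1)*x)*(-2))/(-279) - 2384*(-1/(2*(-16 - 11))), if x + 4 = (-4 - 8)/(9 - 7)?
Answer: -36832/837 ≈ -44.005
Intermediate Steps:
x = -10 (x = -4 + (-4 - 8)/(9 - 7) = -4 - 12/2 = -4 - 12*½ = -4 - 6 = -10)
((E(3, 1)*x)*(-2))/(-279) - 2384*(-1/(2*(-16 - 11))) = (-2*(-10)*(-2))/(-279) - 2384*(-1/(2*(-16 - 11))) = (20*(-2))*(-1/279) - 2384/((-27*(-2))) = -40*(-1/279) - 2384/54 = 40/279 - 2384*1/54 = 40/279 - 1192/27 = -36832/837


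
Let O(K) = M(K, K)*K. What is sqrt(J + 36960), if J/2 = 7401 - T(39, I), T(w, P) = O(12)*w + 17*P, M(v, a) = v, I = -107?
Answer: 2*sqrt(11042) ≈ 210.16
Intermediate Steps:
O(K) = K**2 (O(K) = K*K = K**2)
T(w, P) = 17*P + 144*w (T(w, P) = 12**2*w + 17*P = 144*w + 17*P = 17*P + 144*w)
J = 7208 (J = 2*(7401 - (17*(-107) + 144*39)) = 2*(7401 - (-1819 + 5616)) = 2*(7401 - 1*3797) = 2*(7401 - 3797) = 2*3604 = 7208)
sqrt(J + 36960) = sqrt(7208 + 36960) = sqrt(44168) = 2*sqrt(11042)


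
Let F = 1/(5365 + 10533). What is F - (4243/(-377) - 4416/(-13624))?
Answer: 660168249/60396502 ≈ 10.931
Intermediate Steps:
F = 1/15898 ≈ 6.2901e-5
F - (4243/(-377) - 4416/(-13624)) = 1/15898 - (4243/(-377) - 4416/(-13624)) = 1/15898 - (4243*(-1/377) - 4416*(-1/13624)) = 1/15898 - (-4243/377 + 552/1703) = 1/15898 - 1*(-41525/3799) = 1/15898 + 41525/3799 = 660168249/60396502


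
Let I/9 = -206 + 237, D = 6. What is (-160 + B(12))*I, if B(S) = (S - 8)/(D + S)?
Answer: -44578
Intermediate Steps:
I = 279 (I = 9*(-206 + 237) = 9*31 = 279)
B(S) = (-8 + S)/(6 + S) (B(S) = (S - 8)/(6 + S) = (-8 + S)/(6 + S))
(-160 + B(12))*I = (-160 + (-8 + 12)/(6 + 12))*279 = (-160 + 4/18)*279 = (-160 + (1/18)*4)*279 = (-160 + 2/9)*279 = -1438/9*279 = -44578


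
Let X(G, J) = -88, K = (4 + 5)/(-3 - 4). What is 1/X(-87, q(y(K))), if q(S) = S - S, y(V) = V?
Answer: -1/88 ≈ -0.011364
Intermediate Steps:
K = -9/7 (K = 9/(-7) = 9*(-1/7) = -9/7 ≈ -1.2857)
q(S) = 0
1/X(-87, q(y(K))) = 1/(-88) = -1/88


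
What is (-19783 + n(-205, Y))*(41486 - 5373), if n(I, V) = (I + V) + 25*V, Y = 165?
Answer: -566901874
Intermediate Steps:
n(I, V) = I + 26*V
(-19783 + n(-205, Y))*(41486 - 5373) = (-19783 + (-205 + 26*165))*(41486 - 5373) = (-19783 + (-205 + 4290))*36113 = (-19783 + 4085)*36113 = -15698*36113 = -566901874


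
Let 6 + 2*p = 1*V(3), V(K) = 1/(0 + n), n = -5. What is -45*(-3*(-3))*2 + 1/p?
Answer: -25120/31 ≈ -810.32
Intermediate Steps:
V(K) = -⅕ (V(K) = 1/(0 - 5) = 1/(-5) = -⅕)
p = -31/10 (p = -3 + (1*(-⅕))/2 = -3 + (½)*(-⅕) = -3 - ⅒ = -31/10 ≈ -3.1000)
-45*(-3*(-3))*2 + 1/p = -45*(-3*(-3))*2 + 1/(-31/10) = -405*2 - 10/31 = -45*18 - 10/31 = -810 - 10/31 = -25120/31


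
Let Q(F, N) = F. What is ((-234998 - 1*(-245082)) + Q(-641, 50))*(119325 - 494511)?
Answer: -3542881398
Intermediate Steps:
((-234998 - 1*(-245082)) + Q(-641, 50))*(119325 - 494511) = ((-234998 - 1*(-245082)) - 641)*(119325 - 494511) = ((-234998 + 245082) - 641)*(-375186) = (10084 - 641)*(-375186) = 9443*(-375186) = -3542881398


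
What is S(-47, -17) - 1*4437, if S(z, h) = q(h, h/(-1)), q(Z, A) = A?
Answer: -4420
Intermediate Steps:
S(z, h) = -h (S(z, h) = h/(-1) = h*(-1) = -h)
S(-47, -17) - 1*4437 = -1*(-17) - 1*4437 = 17 - 4437 = -4420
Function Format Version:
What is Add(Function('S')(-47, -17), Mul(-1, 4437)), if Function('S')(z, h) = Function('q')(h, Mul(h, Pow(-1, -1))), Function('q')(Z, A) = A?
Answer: -4420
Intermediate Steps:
Function('S')(z, h) = Mul(-1, h) (Function('S')(z, h) = Mul(h, Pow(-1, -1)) = Mul(h, -1) = Mul(-1, h))
Add(Function('S')(-47, -17), Mul(-1, 4437)) = Add(Mul(-1, -17), Mul(-1, 4437)) = Add(17, -4437) = -4420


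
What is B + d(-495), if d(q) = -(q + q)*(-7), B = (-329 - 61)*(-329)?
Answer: 121380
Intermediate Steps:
B = 128310 (B = -390*(-329) = 128310)
d(q) = 14*q (d(q) = -2*q*(-7) = 14*q)
B + d(-495) = 128310 + 14*(-495) = 128310 - 6930 = 121380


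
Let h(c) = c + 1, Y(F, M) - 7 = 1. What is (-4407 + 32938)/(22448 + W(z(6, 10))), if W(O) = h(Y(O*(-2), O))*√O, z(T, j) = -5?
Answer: 640463888/503913109 - 256779*I*√5/503913109 ≈ 1.271 - 0.0011394*I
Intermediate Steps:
Y(F, M) = 8 (Y(F, M) = 7 + 1 = 8)
h(c) = 1 + c
W(O) = 9*√O (W(O) = (1 + 8)*√O = 9*√O)
(-4407 + 32938)/(22448 + W(z(6, 10))) = (-4407 + 32938)/(22448 + 9*√(-5)) = 28531/(22448 + 9*(I*√5)) = 28531/(22448 + 9*I*√5)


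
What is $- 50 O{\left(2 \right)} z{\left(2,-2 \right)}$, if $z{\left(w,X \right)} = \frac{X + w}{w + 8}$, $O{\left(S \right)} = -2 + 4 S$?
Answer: $0$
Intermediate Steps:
$z{\left(w,X \right)} = \frac{X + w}{8 + w}$
$- 50 O{\left(2 \right)} z{\left(2,-2 \right)} = - 50 \left(-2 + 4 \cdot 2\right) \frac{-2 + 2}{8 + 2} = - 50 \left(-2 + 8\right) \frac{1}{10} \cdot 0 = \left(-50\right) 6 \cdot \frac{1}{10} \cdot 0 = \left(-300\right) 0 = 0$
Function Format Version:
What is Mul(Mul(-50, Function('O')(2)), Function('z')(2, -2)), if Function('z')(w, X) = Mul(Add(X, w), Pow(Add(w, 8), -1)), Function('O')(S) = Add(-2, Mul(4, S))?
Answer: 0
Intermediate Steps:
Function('z')(w, X) = Mul(Pow(Add(8, w), -1), Add(X, w)) (Function('z')(w, X) = Mul(Add(X, w), Pow(Add(8, w), -1)) = Mul(Pow(Add(8, w), -1), Add(X, w)))
Mul(Mul(-50, Function('O')(2)), Function('z')(2, -2)) = Mul(Mul(-50, Add(-2, Mul(4, 2))), Mul(Pow(Add(8, 2), -1), Add(-2, 2))) = Mul(Mul(-50, Add(-2, 8)), Mul(Pow(10, -1), 0)) = Mul(Mul(-50, 6), Mul(Rational(1, 10), 0)) = Mul(-300, 0) = 0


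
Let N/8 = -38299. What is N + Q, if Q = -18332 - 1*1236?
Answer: -325960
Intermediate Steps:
N = -306392 (N = 8*(-38299) = -306392)
Q = -19568 (Q = -18332 - 1236 = -19568)
N + Q = -306392 - 19568 = -325960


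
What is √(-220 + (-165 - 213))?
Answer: I*√598 ≈ 24.454*I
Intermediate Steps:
√(-220 + (-165 - 213)) = √(-220 - 378) = √(-598) = I*√598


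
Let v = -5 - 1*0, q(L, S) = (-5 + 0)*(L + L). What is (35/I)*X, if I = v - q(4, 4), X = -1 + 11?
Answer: 10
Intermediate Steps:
q(L, S) = -10*L
v = -5 (v = -5 + 0 = -5)
X = 10
I = 35 (I = -5 - (-10)*4 = -5 - 1*(-40) = -5 + 40 = 35)
(35/I)*X = (35/35)*10 = ((1/35)*35)*10 = 1*10 = 10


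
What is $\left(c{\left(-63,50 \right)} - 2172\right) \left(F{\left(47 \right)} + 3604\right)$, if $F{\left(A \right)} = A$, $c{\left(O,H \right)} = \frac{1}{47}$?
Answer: $- \frac{372705033}{47} \approx -7.9299 \cdot 10^{6}$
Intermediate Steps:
$c{\left(O,H \right)} = \frac{1}{47}$
$\left(c{\left(-63,50 \right)} - 2172\right) \left(F{\left(47 \right)} + 3604\right) = \left(\frac{1}{47} - 2172\right) \left(47 + 3604\right) = \left(- \frac{102083}{47}\right) 3651 = - \frac{372705033}{47}$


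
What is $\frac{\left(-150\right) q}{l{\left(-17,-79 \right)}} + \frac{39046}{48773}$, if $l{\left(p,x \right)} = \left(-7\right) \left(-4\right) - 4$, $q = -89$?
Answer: $\frac{108676109}{195092} \approx 557.05$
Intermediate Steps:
$l{\left(p,x \right)} = 24$ ($l{\left(p,x \right)} = 28 - 4 = 24$)
$\frac{\left(-150\right) q}{l{\left(-17,-79 \right)}} + \frac{39046}{48773} = \frac{\left(-150\right) \left(-89\right)}{24} + \frac{39046}{48773} = 13350 \cdot \frac{1}{24} + 39046 \cdot \frac{1}{48773} = \frac{2225}{4} + \frac{39046}{48773} = \frac{108676109}{195092}$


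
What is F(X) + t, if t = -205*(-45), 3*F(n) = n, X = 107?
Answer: 27782/3 ≈ 9260.7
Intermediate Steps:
F(n) = n/3
t = 9225
F(X) + t = (⅓)*107 + 9225 = 107/3 + 9225 = 27782/3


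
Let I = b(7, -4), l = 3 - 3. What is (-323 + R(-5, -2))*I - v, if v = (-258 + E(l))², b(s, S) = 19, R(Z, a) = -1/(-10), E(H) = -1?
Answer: -732161/10 ≈ -73216.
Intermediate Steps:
l = 0
R(Z, a) = ⅒ (R(Z, a) = -1*(-⅒) = ⅒)
I = 19
v = 67081 (v = (-258 - 1)² = (-259)² = 67081)
(-323 + R(-5, -2))*I - v = (-323 + ⅒)*19 - 1*67081 = -3229/10*19 - 67081 = -61351/10 - 67081 = -732161/10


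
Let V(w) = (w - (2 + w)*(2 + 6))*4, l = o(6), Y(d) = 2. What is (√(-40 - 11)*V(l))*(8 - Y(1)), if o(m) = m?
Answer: -1392*I*√51 ≈ -9940.9*I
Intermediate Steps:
l = 6
V(w) = -64 - 28*w (V(w) = (w - (2 + w)*8)*4 = (w - (16 + 8*w))*4 = (w + (-16 - 8*w))*4 = (-16 - 7*w)*4 = -64 - 28*w)
(√(-40 - 11)*V(l))*(8 - Y(1)) = (√(-40 - 11)*(-64 - 28*6))*(8 - 1*2) = (√(-51)*(-64 - 168))*(8 - 2) = ((I*√51)*(-232))*6 = -232*I*√51*6 = -1392*I*√51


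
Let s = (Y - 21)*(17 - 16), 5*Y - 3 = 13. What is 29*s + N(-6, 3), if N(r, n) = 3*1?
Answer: -2566/5 ≈ -513.20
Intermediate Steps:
Y = 16/5 (Y = ⅗ + (⅕)*13 = ⅗ + 13/5 = 16/5 ≈ 3.2000)
N(r, n) = 3
s = -89/5 (s = (16/5 - 21)*(17 - 16) = -89/5*1 = -89/5 ≈ -17.800)
29*s + N(-6, 3) = 29*(-89/5) + 3 = -2581/5 + 3 = -2566/5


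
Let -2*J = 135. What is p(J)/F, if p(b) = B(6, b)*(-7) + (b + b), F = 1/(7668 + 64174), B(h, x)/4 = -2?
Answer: -5675518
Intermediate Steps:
J = -135/2 (J = -½*135 = -135/2 ≈ -67.500)
B(h, x) = -8 (B(h, x) = 4*(-2) = -8)
F = 1/71842 ≈ 1.3919e-5
p(b) = 56 + 2*b (p(b) = -8*(-7) + (b + b) = 56 + 2*b)
p(J)/F = (56 + 2*(-135/2))/(1/71842) = (56 - 135)*71842 = -79*71842 = -5675518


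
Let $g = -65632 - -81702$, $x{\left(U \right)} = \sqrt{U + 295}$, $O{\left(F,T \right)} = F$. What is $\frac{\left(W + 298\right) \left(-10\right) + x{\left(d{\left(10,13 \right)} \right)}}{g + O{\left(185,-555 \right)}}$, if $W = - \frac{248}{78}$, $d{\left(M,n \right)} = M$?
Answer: $- \frac{22996}{126789} + \frac{\sqrt{305}}{16255} \approx -0.1803$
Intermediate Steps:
$x{\left(U \right)} = \sqrt{295 + U}$
$g = 16070$ ($g = -65632 + 81702 = 16070$)
$W = - \frac{124}{39}$ ($W = \left(-248\right) \frac{1}{78} = - \frac{124}{39} \approx -3.1795$)
$\frac{\left(W + 298\right) \left(-10\right) + x{\left(d{\left(10,13 \right)} \right)}}{g + O{\left(185,-555 \right)}} = \frac{\left(- \frac{124}{39} + 298\right) \left(-10\right) + \sqrt{295 + 10}}{16070 + 185} = \frac{\frac{11498}{39} \left(-10\right) + \sqrt{305}}{16255} = \left(- \frac{114980}{39} + \sqrt{305}\right) \frac{1}{16255} = - \frac{22996}{126789} + \frac{\sqrt{305}}{16255}$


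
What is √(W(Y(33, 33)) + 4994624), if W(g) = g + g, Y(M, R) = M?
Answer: √4994690 ≈ 2234.9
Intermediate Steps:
W(g) = 2*g
√(W(Y(33, 33)) + 4994624) = √(2*33 + 4994624) = √(66 + 4994624) = √4994690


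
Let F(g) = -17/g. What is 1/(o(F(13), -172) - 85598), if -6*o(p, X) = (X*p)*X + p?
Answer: -78/6173699 ≈ -1.2634e-5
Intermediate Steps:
o(p, X) = -p/6 - p*X²/6 (o(p, X) = -((X*p)*X + p)/6 = -(p*X² + p)/6 = -(p + p*X²)/6 = -p/6 - p*X²/6)
1/(o(F(13), -172) - 85598) = 1/(-(-17/13)*(1 + (-172)²)/6 - 85598) = 1/(-(-17*1/13)*(1 + 29584)/6 - 85598) = 1/(-⅙*(-17/13)*29585 - 85598) = 1/(502945/78 - 85598) = 1/(-6173699/78) = -78/6173699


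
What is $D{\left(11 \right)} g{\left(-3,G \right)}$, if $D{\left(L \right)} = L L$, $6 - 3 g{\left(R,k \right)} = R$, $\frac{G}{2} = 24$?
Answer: $363$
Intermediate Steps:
$G = 48$ ($G = 2 \cdot 24 = 48$)
$g{\left(R,k \right)} = 2 - \frac{R}{3}$
$D{\left(L \right)} = L^{2}$
$D{\left(11 \right)} g{\left(-3,G \right)} = 11^{2} \left(2 - -1\right) = 121 \left(2 + 1\right) = 121 \cdot 3 = 363$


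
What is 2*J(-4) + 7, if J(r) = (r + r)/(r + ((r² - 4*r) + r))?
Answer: 19/3 ≈ 6.3333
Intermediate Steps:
J(r) = 2*r/(r² - 2*r) (J(r) = (2*r)/(r + (r² - 3*r)) = (2*r)/(r² - 2*r) = 2*r/(r² - 2*r))
2*J(-4) + 7 = 2*(2/(-2 - 4)) + 7 = 2*(2/(-6)) + 7 = 2*(2*(-⅙)) + 7 = 2*(-⅓) + 7 = -⅔ + 7 = 19/3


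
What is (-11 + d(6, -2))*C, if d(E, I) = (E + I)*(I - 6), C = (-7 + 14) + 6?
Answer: -559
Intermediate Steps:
C = 13 (C = 7 + 6 = 13)
d(E, I) = (-6 + I)*(E + I) (d(E, I) = (E + I)*(-6 + I) = (-6 + I)*(E + I))
(-11 + d(6, -2))*C = (-11 + ((-2)² - 6*6 - 6*(-2) + 6*(-2)))*13 = (-11 + (4 - 36 + 12 - 12))*13 = (-11 - 32)*13 = -43*13 = -559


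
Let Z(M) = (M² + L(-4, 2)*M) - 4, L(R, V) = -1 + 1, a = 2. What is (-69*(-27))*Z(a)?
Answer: 0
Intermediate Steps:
L(R, V) = 0
Z(M) = -4 + M² (Z(M) = (M² + 0*M) - 4 = (M² + 0) - 4 = M² - 4 = -4 + M²)
(-69*(-27))*Z(a) = (-69*(-27))*(-4 + 2²) = 1863*(-4 + 4) = 1863*0 = 0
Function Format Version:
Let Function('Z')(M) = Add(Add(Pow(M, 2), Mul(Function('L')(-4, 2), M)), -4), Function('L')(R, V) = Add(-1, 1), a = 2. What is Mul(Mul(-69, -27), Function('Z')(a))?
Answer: 0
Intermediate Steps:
Function('L')(R, V) = 0
Function('Z')(M) = Add(-4, Pow(M, 2)) (Function('Z')(M) = Add(Add(Pow(M, 2), Mul(0, M)), -4) = Add(Add(Pow(M, 2), 0), -4) = Add(Pow(M, 2), -4) = Add(-4, Pow(M, 2)))
Mul(Mul(-69, -27), Function('Z')(a)) = Mul(Mul(-69, -27), Add(-4, Pow(2, 2))) = Mul(1863, Add(-4, 4)) = Mul(1863, 0) = 0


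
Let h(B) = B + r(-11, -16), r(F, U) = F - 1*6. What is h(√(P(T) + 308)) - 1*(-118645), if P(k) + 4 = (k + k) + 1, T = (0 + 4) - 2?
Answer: 118628 + √309 ≈ 1.1865e+5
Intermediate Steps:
T = 2 (T = 4 - 2 = 2)
r(F, U) = -6 + F (r(F, U) = F - 6 = -6 + F)
P(k) = -3 + 2*k (P(k) = -4 + ((k + k) + 1) = -4 + (2*k + 1) = -4 + (1 + 2*k) = -3 + 2*k)
h(B) = -17 + B (h(B) = B + (-6 - 11) = B - 17 = -17 + B)
h(√(P(T) + 308)) - 1*(-118645) = (-17 + √((-3 + 2*2) + 308)) - 1*(-118645) = (-17 + √((-3 + 4) + 308)) + 118645 = (-17 + √(1 + 308)) + 118645 = (-17 + √309) + 118645 = 118628 + √309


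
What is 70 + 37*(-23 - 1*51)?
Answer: -2668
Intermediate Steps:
70 + 37*(-23 - 1*51) = 70 + 37*(-23 - 51) = 70 + 37*(-74) = 70 - 2738 = -2668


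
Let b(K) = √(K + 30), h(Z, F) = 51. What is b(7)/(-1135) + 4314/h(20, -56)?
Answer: 1438/17 - √37/1135 ≈ 84.583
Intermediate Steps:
b(K) = √(30 + K)
b(7)/(-1135) + 4314/h(20, -56) = √(30 + 7)/(-1135) + 4314/51 = √37*(-1/1135) + 4314*(1/51) = -√37/1135 + 1438/17 = 1438/17 - √37/1135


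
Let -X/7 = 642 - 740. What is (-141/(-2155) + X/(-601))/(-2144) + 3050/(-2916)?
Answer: -2116303467619/2024296181280 ≈ -1.0455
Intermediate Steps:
X = 686 (X = -7*(642 - 740) = -7*(-98) = 686)
(-141/(-2155) + X/(-601))/(-2144) + 3050/(-2916) = (-141/(-2155) + 686/(-601))/(-2144) + 3050/(-2916) = (-141*(-1/2155) + 686*(-1/601))*(-1/2144) + 3050*(-1/2916) = (141/2155 - 686/601)*(-1/2144) - 1525/1458 = -1393589/1295155*(-1/2144) - 1525/1458 = 1393589/2776812320 - 1525/1458 = -2116303467619/2024296181280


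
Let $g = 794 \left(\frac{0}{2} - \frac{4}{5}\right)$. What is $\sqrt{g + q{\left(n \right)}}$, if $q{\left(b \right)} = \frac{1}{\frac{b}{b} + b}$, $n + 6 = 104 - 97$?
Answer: $\frac{i \sqrt{63470}}{10} \approx 25.193 i$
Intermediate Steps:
$n = 1$ ($n = -6 + \left(104 - 97\right) = -6 + 7 = 1$)
$q{\left(b \right)} = \frac{1}{1 + b}$
$g = - \frac{3176}{5}$ ($g = 794 \left(0 \cdot \frac{1}{2} - \frac{4}{5}\right) = 794 \left(0 - \frac{4}{5}\right) = 794 \left(- \frac{4}{5}\right) = - \frac{3176}{5} \approx -635.2$)
$\sqrt{g + q{\left(n \right)}} = \sqrt{- \frac{3176}{5} + \frac{1}{1 + 1}} = \sqrt{- \frac{3176}{5} + \frac{1}{2}} = \sqrt{- \frac{6347}{10}} = \frac{i \sqrt{63470}}{10}$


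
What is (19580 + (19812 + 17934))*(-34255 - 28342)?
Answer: -3588435622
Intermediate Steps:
(19580 + (19812 + 17934))*(-34255 - 28342) = (19580 + 37746)*(-62597) = 57326*(-62597) = -3588435622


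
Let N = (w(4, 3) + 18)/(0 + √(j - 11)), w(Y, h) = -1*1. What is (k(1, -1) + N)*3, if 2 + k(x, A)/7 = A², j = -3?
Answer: -21 - 51*I*√14/14 ≈ -21.0 - 13.63*I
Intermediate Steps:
k(x, A) = -14 + 7*A²
w(Y, h) = -1
N = -17*I*√14/14 (N = (-1 + 18)/(0 + √(-3 - 11)) = 17/(0 + √(-14)) = 17/(0 + I*√14) = 17/((I*√14)) = 17*(-I*√14/14) = -17*I*√14/14 ≈ -4.5434*I)
(k(1, -1) + N)*3 = ((-14 + 7*(-1)²) - 17*I*√14/14)*3 = ((-14 + 7*1) - 17*I*√14/14)*3 = ((-14 + 7) - 17*I*√14/14)*3 = (-7 - 17*I*√14/14)*3 = -21 - 51*I*√14/14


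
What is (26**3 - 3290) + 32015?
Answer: 46301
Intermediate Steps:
(26**3 - 3290) + 32015 = (17576 - 3290) + 32015 = 14286 + 32015 = 46301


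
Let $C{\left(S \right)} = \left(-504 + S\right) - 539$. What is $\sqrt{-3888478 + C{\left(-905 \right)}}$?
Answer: $i \sqrt{3890426} \approx 1972.4 i$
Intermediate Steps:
$C{\left(S \right)} = -1043 + S$
$\sqrt{-3888478 + C{\left(-905 \right)}} = \sqrt{-3888478 - 1948} = \sqrt{-3890426} = i \sqrt{3890426}$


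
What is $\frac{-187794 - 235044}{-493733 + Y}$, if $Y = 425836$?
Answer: $\frac{422838}{67897} \approx 6.2276$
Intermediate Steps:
$\frac{-187794 - 235044}{-493733 + Y} = \frac{-187794 - 235044}{-493733 + 425836} = - \frac{422838}{-67897} = \left(-422838\right) \left(- \frac{1}{67897}\right) = \frac{422838}{67897}$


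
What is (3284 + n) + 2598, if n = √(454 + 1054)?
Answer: 5882 + 2*√377 ≈ 5920.8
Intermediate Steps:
n = 2*√377 (n = √1508 = 2*√377 ≈ 38.833)
(3284 + n) + 2598 = (3284 + 2*√377) + 2598 = 5882 + 2*√377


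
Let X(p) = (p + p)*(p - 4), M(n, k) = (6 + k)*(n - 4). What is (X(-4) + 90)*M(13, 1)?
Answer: 9702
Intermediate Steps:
M(n, k) = (-4 + n)*(6 + k) (M(n, k) = (6 + k)*(-4 + n) = (-4 + n)*(6 + k))
X(p) = 2*p*(-4 + p) (X(p) = (2*p)*(-4 + p) = 2*p*(-4 + p))
(X(-4) + 90)*M(13, 1) = (2*(-4)*(-4 - 4) + 90)*(-24 - 4*1 + 6*13 + 1*13) = (2*(-4)*(-8) + 90)*(-24 - 4 + 78 + 13) = (64 + 90)*63 = 154*63 = 9702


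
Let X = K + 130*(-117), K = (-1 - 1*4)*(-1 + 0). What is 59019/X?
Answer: -59019/15205 ≈ -3.8816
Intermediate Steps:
K = 5 (K = (-1 - 4)*(-1) = -5*(-1) = 5)
X = -15205 (X = 5 + 130*(-117) = 5 - 15210 = -15205)
59019/X = 59019/(-15205) = 59019*(-1/15205) = -59019/15205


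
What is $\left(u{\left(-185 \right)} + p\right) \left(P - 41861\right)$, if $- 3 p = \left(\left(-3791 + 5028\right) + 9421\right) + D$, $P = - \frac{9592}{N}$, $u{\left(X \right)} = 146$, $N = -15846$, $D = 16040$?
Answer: $\frac{8709389157820}{23769} \approx 3.6642 \cdot 10^{8}$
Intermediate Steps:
$P = \frac{4796}{7923}$ ($P = - \frac{9592}{-15846} = \left(-9592\right) \left(- \frac{1}{15846}\right) = \frac{4796}{7923} \approx 0.60533$)
$p = - \frac{26698}{3}$ ($p = - \frac{\left(\left(-3791 + 5028\right) + 9421\right) + 16040}{3} = - \frac{\left(1237 + 9421\right) + 16040}{3} = - \frac{10658 + 16040}{3} = \left(- \frac{1}{3}\right) 26698 = - \frac{26698}{3} \approx -8899.3$)
$\left(u{\left(-185 \right)} + p\right) \left(P - 41861\right) = \left(146 - \frac{26698}{3}\right) \left(\frac{4796}{7923} - 41861\right) = \left(- \frac{26260}{3}\right) \left(- \frac{331659907}{7923}\right) = \frac{8709389157820}{23769}$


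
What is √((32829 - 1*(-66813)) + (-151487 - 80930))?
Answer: 5*I*√5311 ≈ 364.38*I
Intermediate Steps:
√((32829 - 1*(-66813)) + (-151487 - 80930)) = √((32829 + 66813) - 232417) = √(99642 - 232417) = √(-132775) = 5*I*√5311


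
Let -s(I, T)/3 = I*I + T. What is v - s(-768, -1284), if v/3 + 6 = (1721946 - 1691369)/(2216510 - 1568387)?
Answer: 381442452259/216041 ≈ 1.7656e+6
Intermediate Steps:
s(I, T) = -3*T - 3*I**2 (s(I, T) = -3*(I*I + T) = -3*(I**2 + T) = -3*(T + I**2) = -3*T - 3*I**2)
v = -3858161/216041 (v = -18 + 3*((1721946 - 1691369)/(2216510 - 1568387)) = -18 + 3*(30577/648123) = -18 + 30577/216041 = -3858161/216041 ≈ -17.858)
v - s(-768, -1284) = -3858161/216041 - (-3*(-1284) - 3*(-768)**2) = -3858161/216041 - (3852 - 3*589824) = -3858161/216041 - (3852 - 1769472) = -3858161/216041 - 1*(-1765620) = -3858161/216041 + 1765620 = 381442452259/216041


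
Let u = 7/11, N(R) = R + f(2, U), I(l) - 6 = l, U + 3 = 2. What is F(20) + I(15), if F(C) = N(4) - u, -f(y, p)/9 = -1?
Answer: 367/11 ≈ 33.364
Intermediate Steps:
U = -1 (U = -3 + 2 = -1)
I(l) = 6 + l
f(y, p) = 9 (f(y, p) = -9*(-1) = 9)
N(R) = 9 + R (N(R) = R + 9 = 9 + R)
u = 7/11 (u = 7*(1/11) = 7/11 ≈ 0.63636)
F(C) = 136/11 (F(C) = (9 + 4) - 1*7/11 = 13 - 7/11 = 136/11)
F(20) + I(15) = 136/11 + (6 + 15) = 136/11 + 21 = 367/11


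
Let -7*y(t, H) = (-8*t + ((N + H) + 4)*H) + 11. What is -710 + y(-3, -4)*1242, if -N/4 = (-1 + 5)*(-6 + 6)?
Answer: -6920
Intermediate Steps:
N = 0 (N = -4*(-1 + 5)*(-6 + 6) = -16*0 = -4*0 = 0)
y(t, H) = -11/7 + 8*t/7 - H*(4 + H)/7 (y(t, H) = -((-8*t + ((0 + H) + 4)*H) + 11)/7 = -((-8*t + (H + 4)*H) + 11)/7 = -((-8*t + (4 + H)*H) + 11)/7 = -((-8*t + H*(4 + H)) + 11)/7 = -(11 - 8*t + H*(4 + H))/7 = -11/7 + 8*t/7 - H*(4 + H)/7)
-710 + y(-3, -4)*1242 = -710 + (-11/7 - 4/7*(-4) - ⅐*(-4)² + (8/7)*(-3))*1242 = -710 + (-11/7 + 16/7 - ⅐*16 - 24/7)*1242 = -710 + (-11/7 + 16/7 - 16/7 - 24/7)*1242 = -710 - 5*1242 = -710 - 6210 = -6920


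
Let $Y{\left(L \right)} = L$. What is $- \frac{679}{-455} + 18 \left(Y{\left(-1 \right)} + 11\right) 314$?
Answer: $\frac{3673897}{65} \approx 56522.0$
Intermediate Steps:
$- \frac{679}{-455} + 18 \left(Y{\left(-1 \right)} + 11\right) 314 = - \frac{679}{-455} + 18 \left(-1 + 11\right) 314 = \left(-679\right) \left(- \frac{1}{455}\right) + 18 \cdot 10 \cdot 314 = \frac{97}{65} + 180 \cdot 314 = \frac{97}{65} + 56520 = \frac{3673897}{65}$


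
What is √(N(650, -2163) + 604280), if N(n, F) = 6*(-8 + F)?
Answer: √591254 ≈ 768.93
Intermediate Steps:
N(n, F) = -48 + 6*F
√(N(650, -2163) + 604280) = √((-48 + 6*(-2163)) + 604280) = √((-48 - 12978) + 604280) = √(-13026 + 604280) = √591254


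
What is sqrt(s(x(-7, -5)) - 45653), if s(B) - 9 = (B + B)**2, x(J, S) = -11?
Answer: 2*I*sqrt(11290) ≈ 212.51*I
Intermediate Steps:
s(B) = 9 + 4*B**2 (s(B) = 9 + (B + B)**2 = 9 + (2*B)**2 = 9 + 4*B**2)
sqrt(s(x(-7, -5)) - 45653) = sqrt((9 + 4*(-11)**2) - 45653) = sqrt((9 + 4*121) - 45653) = sqrt((9 + 484) - 45653) = sqrt(493 - 45653) = sqrt(-45160) = 2*I*sqrt(11290)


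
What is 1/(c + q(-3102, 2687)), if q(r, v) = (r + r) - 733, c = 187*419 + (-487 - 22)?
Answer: 1/70907 ≈ 1.4103e-5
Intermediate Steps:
c = 77844 (c = 78353 - 509 = 77844)
q(r, v) = -733 + 2*r (q(r, v) = 2*r - 733 = -733 + 2*r)
1/(c + q(-3102, 2687)) = 1/(77844 + (-733 + 2*(-3102))) = 1/(77844 + (-733 - 6204)) = 1/(77844 - 6937) = 1/70907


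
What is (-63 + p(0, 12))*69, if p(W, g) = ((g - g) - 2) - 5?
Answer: -4830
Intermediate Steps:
p(W, g) = -7 (p(W, g) = (0 - 2) - 5 = -2 - 5 = -7)
(-63 + p(0, 12))*69 = (-63 - 7)*69 = -70*69 = -4830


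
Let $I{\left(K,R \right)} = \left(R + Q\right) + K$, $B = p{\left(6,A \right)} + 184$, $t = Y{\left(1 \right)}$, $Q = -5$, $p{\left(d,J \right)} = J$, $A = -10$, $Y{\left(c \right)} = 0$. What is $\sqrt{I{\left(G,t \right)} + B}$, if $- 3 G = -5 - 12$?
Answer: $\frac{2 \sqrt{393}}{3} \approx 13.216$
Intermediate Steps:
$t = 0$
$G = \frac{17}{3}$ ($G = - \frac{-5 - 12}{3} = \left(- \frac{1}{3}\right) \left(-17\right) = \frac{17}{3} \approx 5.6667$)
$B = 174$ ($B = -10 + 184 = 174$)
$I{\left(K,R \right)} = -5 + K + R$ ($I{\left(K,R \right)} = \left(R - 5\right) + K = \left(-5 + R\right) + K = -5 + K + R$)
$\sqrt{I{\left(G,t \right)} + B} = \sqrt{\left(-5 + \frac{17}{3} + 0\right) + 174} = \sqrt{\frac{2}{3} + 174} = \sqrt{\frac{524}{3}} = \frac{2 \sqrt{393}}{3}$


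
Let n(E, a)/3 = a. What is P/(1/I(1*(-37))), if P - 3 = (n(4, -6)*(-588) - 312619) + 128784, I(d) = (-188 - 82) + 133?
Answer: 23734976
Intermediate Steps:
n(E, a) = 3*a
I(d) = -137 (I(d) = -270 + 133 = -137)
P = -173248 (P = 3 + (((3*(-6))*(-588) - 312619) + 128784) = 3 + ((-18*(-588) - 312619) + 128784) = 3 + ((10584 - 312619) + 128784) = 3 + (-302035 + 128784) = 3 - 173251 = -173248)
P/(1/I(1*(-37))) = -173248/(1/(-137)) = -173248/(-1/137) = -173248*(-137) = 23734976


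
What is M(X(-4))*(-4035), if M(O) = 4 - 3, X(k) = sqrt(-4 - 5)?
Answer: -4035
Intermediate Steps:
X(k) = 3*I (X(k) = sqrt(-9) = 3*I)
M(O) = 1
M(X(-4))*(-4035) = 1*(-4035) = -4035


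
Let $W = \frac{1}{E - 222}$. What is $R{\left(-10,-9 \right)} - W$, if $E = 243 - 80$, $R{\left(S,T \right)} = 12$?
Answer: $\frac{709}{59} \approx 12.017$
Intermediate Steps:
$E = 163$ ($E = 243 - 80 = 163$)
$W = - \frac{1}{59}$ ($W = \frac{1}{163 - 222} = \frac{1}{-59} = - \frac{1}{59} \approx -0.016949$)
$R{\left(-10,-9 \right)} - W = 12 - - \frac{1}{59} = 12 + \frac{1}{59} = \frac{709}{59}$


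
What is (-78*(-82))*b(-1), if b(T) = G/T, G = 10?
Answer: -63960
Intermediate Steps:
b(T) = 10/T
(-78*(-82))*b(-1) = (-78*(-82))*(10/(-1)) = 6396*(10*(-1)) = 6396*(-10) = -63960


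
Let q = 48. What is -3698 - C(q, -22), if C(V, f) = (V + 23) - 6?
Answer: -3763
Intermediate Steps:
C(V, f) = 17 + V (C(V, f) = (23 + V) - 6 = 17 + V)
-3698 - C(q, -22) = -3698 - (17 + 48) = -3698 - 1*65 = -3698 - 65 = -3763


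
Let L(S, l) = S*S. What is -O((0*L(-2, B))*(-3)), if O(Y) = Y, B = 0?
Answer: 0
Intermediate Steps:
L(S, l) = S²
-O((0*L(-2, B))*(-3)) = -0*(-2)²*(-3) = -0*4*(-3) = -0*(-3) = -1*0 = 0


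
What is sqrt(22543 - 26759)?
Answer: 2*I*sqrt(1054) ≈ 64.931*I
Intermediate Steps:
sqrt(22543 - 26759) = sqrt(-4216) = 2*I*sqrt(1054)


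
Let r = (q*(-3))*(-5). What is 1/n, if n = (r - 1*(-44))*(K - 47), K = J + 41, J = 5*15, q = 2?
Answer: 1/5106 ≈ 0.00019585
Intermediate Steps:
r = 30 (r = (2*(-3))*(-5) = -6*(-5) = 30)
J = 75
K = 116 (K = 75 + 41 = 116)
n = 5106 (n = (30 - 1*(-44))*(116 - 47) = (30 + 44)*69 = 74*69 = 5106)
1/n = 1/5106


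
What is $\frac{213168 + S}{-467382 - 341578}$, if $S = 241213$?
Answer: $- \frac{454381}{808960} \approx -0.56169$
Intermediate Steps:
$\frac{213168 + S}{-467382 - 341578} = \frac{213168 + 241213}{-467382 - 341578} = \frac{454381}{-808960} = 454381 \left(- \frac{1}{808960}\right) = - \frac{454381}{808960}$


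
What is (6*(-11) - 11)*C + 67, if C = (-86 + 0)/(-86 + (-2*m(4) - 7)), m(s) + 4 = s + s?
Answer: 145/101 ≈ 1.4356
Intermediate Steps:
m(s) = -4 + 2*s (m(s) = -4 + (s + s) = -4 + 2*s)
C = 86/101 (C = (-86 + 0)/(-86 + (-2*(-4 + 2*4) - 7)) = -86/(-86 + (-2*(-4 + 8) - 7)) = -86/(-86 + (-2*4 - 7)) = -86/(-86 + (-8 - 7)) = -86/(-86 - 15) = -86/(-101) = -86*(-1/101) = 86/101 ≈ 0.85149)
(6*(-11) - 11)*C + 67 = (6*(-11) - 11)*(86/101) + 67 = (-66 - 11)*(86/101) + 67 = -77*86/101 + 67 = -6622/101 + 67 = 145/101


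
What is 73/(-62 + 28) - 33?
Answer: -1195/34 ≈ -35.147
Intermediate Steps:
73/(-62 + 28) - 33 = 73/(-34) - 33 = 73*(-1/34) - 33 = -73/34 - 33 = -1195/34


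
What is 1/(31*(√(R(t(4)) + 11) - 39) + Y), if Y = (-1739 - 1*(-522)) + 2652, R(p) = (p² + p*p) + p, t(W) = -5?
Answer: -113/1370 + 31*√14/1370 ≈ 0.0021835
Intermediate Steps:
R(p) = p + 2*p² (R(p) = (p² + p²) + p = 2*p² + p = p + 2*p²)
Y = 1435 (Y = (-1739 + 522) + 2652 = -1217 + 2652 = 1435)
1/(31*(√(R(t(4)) + 11) - 39) + Y) = 1/(31*(√(-5*(1 + 2*(-5)) + 11) - 39) + 1435) = 1/(31*(√(-5*(1 - 10) + 11) - 39) + 1435) = 1/(31*(√(-5*(-9) + 11) - 39) + 1435) = 1/(31*(√(45 + 11) - 39) + 1435) = 1/(31*(√56 - 39) + 1435) = 1/(31*(2*√14 - 39) + 1435) = 1/(31*(-39 + 2*√14) + 1435) = 1/((-1209 + 62*√14) + 1435) = 1/(226 + 62*√14)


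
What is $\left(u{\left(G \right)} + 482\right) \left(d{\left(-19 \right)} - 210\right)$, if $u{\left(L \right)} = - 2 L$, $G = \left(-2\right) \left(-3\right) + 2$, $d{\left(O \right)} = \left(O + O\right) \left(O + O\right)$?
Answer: $575044$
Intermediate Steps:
$d{\left(O \right)} = 4 O^{2}$ ($d{\left(O \right)} = 2 O 2 O = 4 O^{2}$)
$G = 8$ ($G = 6 + 2 = 8$)
$\left(u{\left(G \right)} + 482\right) \left(d{\left(-19 \right)} - 210\right) = \left(\left(-2\right) 8 + 482\right) \left(4 \left(-19\right)^{2} - 210\right) = \left(-16 + 482\right) \left(4 \cdot 361 - 210\right) = 466 \left(1444 - 210\right) = 466 \cdot 1234 = 575044$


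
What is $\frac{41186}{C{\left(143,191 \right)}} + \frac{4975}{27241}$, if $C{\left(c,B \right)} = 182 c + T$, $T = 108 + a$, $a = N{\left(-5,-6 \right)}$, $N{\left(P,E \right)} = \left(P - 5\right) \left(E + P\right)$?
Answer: $\frac{626255863}{357456402} \approx 1.752$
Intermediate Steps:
$N{\left(P,E \right)} = \left(-5 + P\right) \left(E + P\right)$
$a = 110$ ($a = \left(-5\right)^{2} - -30 - -25 - -30 = 25 + 30 + 25 + 30 = 110$)
$T = 218$ ($T = 108 + 110 = 218$)
$C{\left(c,B \right)} = 218 + 182 c$ ($C{\left(c,B \right)} = 182 c + 218 = 218 + 182 c$)
$\frac{41186}{C{\left(143,191 \right)}} + \frac{4975}{27241} = \frac{41186}{218 + 182 \cdot 143} + \frac{4975}{27241} = \frac{41186}{218 + 26026} + 4975 \cdot \frac{1}{27241} = \frac{41186}{26244} + \frac{4975}{27241} = 41186 \cdot \frac{1}{26244} + \frac{4975}{27241} = \frac{20593}{13122} + \frac{4975}{27241} = \frac{626255863}{357456402}$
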